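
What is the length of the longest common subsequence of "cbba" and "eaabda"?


LCS of "cbba" and "eaabda"
DP table:
           e    a    a    b    d    a
      0    0    0    0    0    0    0
  c   0    0    0    0    0    0    0
  b   0    0    0    0    1    1    1
  b   0    0    0    0    1    1    1
  a   0    0    1    1    1    1    2
LCS length = dp[4][6] = 2

2


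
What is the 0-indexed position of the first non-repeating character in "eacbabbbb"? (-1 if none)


Input: eacbabbbb
Character frequencies:
  'a': 2
  'b': 5
  'c': 1
  'e': 1
Scanning left to right for freq == 1:
  Position 0 ('e'): unique! => answer = 0

0


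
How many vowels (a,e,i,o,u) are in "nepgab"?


Input: nepgab
Checking each character:
  'n' at position 0: consonant
  'e' at position 1: vowel (running total: 1)
  'p' at position 2: consonant
  'g' at position 3: consonant
  'a' at position 4: vowel (running total: 2)
  'b' at position 5: consonant
Total vowels: 2

2


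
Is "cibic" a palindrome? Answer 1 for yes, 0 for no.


Input: cibic
Reversed: cibic
  Compare pos 0 ('c') with pos 4 ('c'): match
  Compare pos 1 ('i') with pos 3 ('i'): match
Result: palindrome

1


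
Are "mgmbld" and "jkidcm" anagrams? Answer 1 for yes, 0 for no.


Strings: "mgmbld", "jkidcm"
Sorted first:  bdglmm
Sorted second: cdijkm
Differ at position 0: 'b' vs 'c' => not anagrams

0


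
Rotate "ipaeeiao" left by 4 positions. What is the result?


Input: "ipaeeiao", rotate left by 4
First 4 characters: "ipae"
Remaining characters: "eiao"
Concatenate remaining + first: "eiao" + "ipae" = "eiaoipae"

eiaoipae


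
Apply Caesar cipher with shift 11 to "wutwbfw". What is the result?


Caesar cipher: shift "wutwbfw" by 11
  'w' (pos 22) + 11 = pos 7 = 'h'
  'u' (pos 20) + 11 = pos 5 = 'f'
  't' (pos 19) + 11 = pos 4 = 'e'
  'w' (pos 22) + 11 = pos 7 = 'h'
  'b' (pos 1) + 11 = pos 12 = 'm'
  'f' (pos 5) + 11 = pos 16 = 'q'
  'w' (pos 22) + 11 = pos 7 = 'h'
Result: hfehmqh

hfehmqh


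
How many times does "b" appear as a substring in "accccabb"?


Searching for "b" in "accccabb"
Scanning each position:
  Position 0: "a" => no
  Position 1: "c" => no
  Position 2: "c" => no
  Position 3: "c" => no
  Position 4: "c" => no
  Position 5: "a" => no
  Position 6: "b" => MATCH
  Position 7: "b" => MATCH
Total occurrences: 2

2


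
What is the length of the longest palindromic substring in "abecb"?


Input: "abecb"
Checking substrings for palindromes:
  No multi-char palindromic substrings found
Longest palindromic substring: "a" with length 1

1


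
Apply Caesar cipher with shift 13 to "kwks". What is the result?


Caesar cipher: shift "kwks" by 13
  'k' (pos 10) + 13 = pos 23 = 'x'
  'w' (pos 22) + 13 = pos 9 = 'j'
  'k' (pos 10) + 13 = pos 23 = 'x'
  's' (pos 18) + 13 = pos 5 = 'f'
Result: xjxf

xjxf


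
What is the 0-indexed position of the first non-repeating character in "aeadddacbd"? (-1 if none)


Input: aeadddacbd
Character frequencies:
  'a': 3
  'b': 1
  'c': 1
  'd': 4
  'e': 1
Scanning left to right for freq == 1:
  Position 0 ('a'): freq=3, skip
  Position 1 ('e'): unique! => answer = 1

1


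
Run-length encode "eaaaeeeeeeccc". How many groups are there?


Input: eaaaeeeeeeccc
Scanning for consecutive runs:
  Group 1: 'e' x 1 (positions 0-0)
  Group 2: 'a' x 3 (positions 1-3)
  Group 3: 'e' x 6 (positions 4-9)
  Group 4: 'c' x 3 (positions 10-12)
Total groups: 4

4


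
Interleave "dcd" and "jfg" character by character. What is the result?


Interleaving "dcd" and "jfg":
  Position 0: 'd' from first, 'j' from second => "dj"
  Position 1: 'c' from first, 'f' from second => "cf"
  Position 2: 'd' from first, 'g' from second => "dg"
Result: djcfdg

djcfdg


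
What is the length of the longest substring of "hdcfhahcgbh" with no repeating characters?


Input: "hdcfhahcgbh"
Sliding window (track last position of each char):
  Position 0 ('h'): window [0,0] length 1 -- new best
  Position 1 ('d'): window [0,1] length 2 -- new best
  Position 2 ('c'): window [0,2] length 3 -- new best
  Position 3 ('f'): window [0,3] length 4 -- new best
  Position 4 ('h'): repeat (last at 0), move window start to 1
  Position 4 ('h'): window [1,4] length 4
  Position 5 ('a'): window [1,5] length 5 -- new best
  Position 6 ('h'): repeat (last at 4), move window start to 5
  Position 6 ('h'): window [5,6] length 2
  Position 7 ('c'): window [5,7] length 3
  Position 8 ('g'): window [5,8] length 4
  Position 9 ('b'): window [5,9] length 5
  Position 10 ('h'): repeat (last at 6), move window start to 7
  Position 10 ('h'): window [7,10] length 4
Longest substring with no repeats: "dcfha" with length 5

5


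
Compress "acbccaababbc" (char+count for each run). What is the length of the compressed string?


Input: acbccaababbc
Runs:
  'a' x 1 => "a1"
  'c' x 1 => "c1"
  'b' x 1 => "b1"
  'c' x 2 => "c2"
  'a' x 2 => "a2"
  'b' x 1 => "b1"
  'a' x 1 => "a1"
  'b' x 2 => "b2"
  'c' x 1 => "c1"
Compressed: "a1c1b1c2a2b1a1b2c1"
Compressed length: 18

18


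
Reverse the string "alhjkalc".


Input: alhjkalc
Reading characters right to left:
  Position 7: 'c'
  Position 6: 'l'
  Position 5: 'a'
  Position 4: 'k'
  Position 3: 'j'
  Position 2: 'h'
  Position 1: 'l'
  Position 0: 'a'
Reversed: clakjhla

clakjhla


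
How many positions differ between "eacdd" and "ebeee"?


Comparing "eacdd" and "ebeee" position by position:
  Position 0: 'e' vs 'e' => same
  Position 1: 'a' vs 'b' => DIFFER
  Position 2: 'c' vs 'e' => DIFFER
  Position 3: 'd' vs 'e' => DIFFER
  Position 4: 'd' vs 'e' => DIFFER
Positions that differ: 4

4


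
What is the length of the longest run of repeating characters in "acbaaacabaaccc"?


Input: "acbaaacabaaccc"
Scanning for longest run:
  Position 1 ('c'): new char, reset run to 1
  Position 2 ('b'): new char, reset run to 1
  Position 3 ('a'): new char, reset run to 1
  Position 4 ('a'): continues run of 'a', length=2
  Position 5 ('a'): continues run of 'a', length=3
  Position 6 ('c'): new char, reset run to 1
  Position 7 ('a'): new char, reset run to 1
  Position 8 ('b'): new char, reset run to 1
  Position 9 ('a'): new char, reset run to 1
  Position 10 ('a'): continues run of 'a', length=2
  Position 11 ('c'): new char, reset run to 1
  Position 12 ('c'): continues run of 'c', length=2
  Position 13 ('c'): continues run of 'c', length=3
Longest run: 'a' with length 3

3


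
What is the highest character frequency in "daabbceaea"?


Input: daabbceaea
Character counts:
  'a': 4
  'b': 2
  'c': 1
  'd': 1
  'e': 2
Maximum frequency: 4

4


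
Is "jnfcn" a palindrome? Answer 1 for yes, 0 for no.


Input: jnfcn
Reversed: ncfnj
  Compare pos 0 ('j') with pos 4 ('n'): MISMATCH
  Compare pos 1 ('n') with pos 3 ('c'): MISMATCH
Result: not a palindrome

0


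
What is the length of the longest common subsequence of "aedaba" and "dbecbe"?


LCS of "aedaba" and "dbecbe"
DP table:
           d    b    e    c    b    e
      0    0    0    0    0    0    0
  a   0    0    0    0    0    0    0
  e   0    0    0    1    1    1    1
  d   0    1    1    1    1    1    1
  a   0    1    1    1    1    1    1
  b   0    1    2    2    2    2    2
  a   0    1    2    2    2    2    2
LCS length = dp[6][6] = 2

2


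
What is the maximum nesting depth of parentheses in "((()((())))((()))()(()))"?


Input: "((()((())))((()))()(()))"
Tracking depth:
  Position 0 '(': depth becomes 1
  Position 1 '(': depth becomes 2
  Position 2 '(': depth becomes 3
  Position 3 ')': depth becomes 2
  Position 4 '(': depth becomes 3
  Position 5 '(': depth becomes 4
  Position 6 '(': depth becomes 5
  Position 7 ')': depth becomes 4
  Position 8 ')': depth becomes 3
  Position 9 ')': depth becomes 2
  Position 10 ')': depth becomes 1
  Position 11 '(': depth becomes 2
  Position 12 '(': depth becomes 3
  Position 13 '(': depth becomes 4
  Position 14 ')': depth becomes 3
  Position 15 ')': depth becomes 2
  Position 16 ')': depth becomes 1
  Position 17 '(': depth becomes 2
  Position 18 ')': depth becomes 1
  Position 19 '(': depth becomes 2
  Position 20 '(': depth becomes 3
  Position 21 ')': depth becomes 2
  Position 22 ')': depth becomes 1
  Position 23 ')': depth becomes 0
Maximum depth reached: 5

5


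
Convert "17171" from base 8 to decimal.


Input: "17171" in base 8
Positional expansion:
  Digit '1' (value 1) x 8^4 = 4096
  Digit '7' (value 7) x 8^3 = 3584
  Digit '1' (value 1) x 8^2 = 64
  Digit '7' (value 7) x 8^1 = 56
  Digit '1' (value 1) x 8^0 = 1
Sum = 7801

7801


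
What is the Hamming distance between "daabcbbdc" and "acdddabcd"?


Comparing "daabcbbdc" and "acdddabcd" position by position:
  Position 0: 'd' vs 'a' => differ
  Position 1: 'a' vs 'c' => differ
  Position 2: 'a' vs 'd' => differ
  Position 3: 'b' vs 'd' => differ
  Position 4: 'c' vs 'd' => differ
  Position 5: 'b' vs 'a' => differ
  Position 6: 'b' vs 'b' => same
  Position 7: 'd' vs 'c' => differ
  Position 8: 'c' vs 'd' => differ
Total differences (Hamming distance): 8

8


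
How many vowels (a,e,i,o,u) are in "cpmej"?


Input: cpmej
Checking each character:
  'c' at position 0: consonant
  'p' at position 1: consonant
  'm' at position 2: consonant
  'e' at position 3: vowel (running total: 1)
  'j' at position 4: consonant
Total vowels: 1

1


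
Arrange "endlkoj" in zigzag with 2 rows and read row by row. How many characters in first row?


Zigzag "endlkoj" into 2 rows:
Placing characters:
  'e' => row 0
  'n' => row 1
  'd' => row 0
  'l' => row 1
  'k' => row 0
  'o' => row 1
  'j' => row 0
Rows:
  Row 0: "edkj"
  Row 1: "nlo"
First row length: 4

4


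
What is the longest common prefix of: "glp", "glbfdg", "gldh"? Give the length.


Words: glp, glbfdg, gldh
  Position 0: all 'g' => match
  Position 1: all 'l' => match
  Position 2: ('p', 'b', 'd') => mismatch, stop
LCP = "gl" (length 2)

2


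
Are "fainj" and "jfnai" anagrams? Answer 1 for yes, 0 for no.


Strings: "fainj", "jfnai"
Sorted first:  afijn
Sorted second: afijn
Sorted forms match => anagrams

1


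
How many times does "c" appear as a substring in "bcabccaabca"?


Searching for "c" in "bcabccaabca"
Scanning each position:
  Position 0: "b" => no
  Position 1: "c" => MATCH
  Position 2: "a" => no
  Position 3: "b" => no
  Position 4: "c" => MATCH
  Position 5: "c" => MATCH
  Position 6: "a" => no
  Position 7: "a" => no
  Position 8: "b" => no
  Position 9: "c" => MATCH
  Position 10: "a" => no
Total occurrences: 4

4


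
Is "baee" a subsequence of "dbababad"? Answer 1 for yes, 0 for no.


Check if "baee" is a subsequence of "dbababad"
Greedy scan:
  Position 0 ('d'): no match needed
  Position 1 ('b'): matches sub[0] = 'b'
  Position 2 ('a'): matches sub[1] = 'a'
  Position 3 ('b'): no match needed
  Position 4 ('a'): no match needed
  Position 5 ('b'): no match needed
  Position 6 ('a'): no match needed
  Position 7 ('d'): no match needed
Only matched 2/4 characters => not a subsequence

0


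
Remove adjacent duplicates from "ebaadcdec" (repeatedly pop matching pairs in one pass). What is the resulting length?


Input: ebaadcdec
Stack-based adjacent duplicate removal:
  Read 'e': push. Stack: e
  Read 'b': push. Stack: eb
  Read 'a': push. Stack: eba
  Read 'a': matches stack top 'a' => pop. Stack: eb
  Read 'd': push. Stack: ebd
  Read 'c': push. Stack: ebdc
  Read 'd': push. Stack: ebdcd
  Read 'e': push. Stack: ebdcde
  Read 'c': push. Stack: ebdcdec
Final stack: "ebdcdec" (length 7)

7


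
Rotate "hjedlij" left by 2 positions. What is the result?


Input: "hjedlij", rotate left by 2
First 2 characters: "hj"
Remaining characters: "edlij"
Concatenate remaining + first: "edlij" + "hj" = "edlijhj"

edlijhj


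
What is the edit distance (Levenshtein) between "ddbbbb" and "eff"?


Computing edit distance: "ddbbbb" -> "eff"
DP table:
           e    f    f
      0    1    2    3
  d   1    1    2    3
  d   2    2    2    3
  b   3    3    3    3
  b   4    4    4    4
  b   5    5    5    5
  b   6    6    6    6
Edit distance = dp[6][3] = 6

6


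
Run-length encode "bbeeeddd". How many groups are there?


Input: bbeeeddd
Scanning for consecutive runs:
  Group 1: 'b' x 2 (positions 0-1)
  Group 2: 'e' x 3 (positions 2-4)
  Group 3: 'd' x 3 (positions 5-7)
Total groups: 3

3


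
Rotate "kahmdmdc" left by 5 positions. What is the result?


Input: "kahmdmdc", rotate left by 5
First 5 characters: "kahmd"
Remaining characters: "mdc"
Concatenate remaining + first: "mdc" + "kahmd" = "mdckahmd"

mdckahmd


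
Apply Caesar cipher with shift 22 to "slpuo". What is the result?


Caesar cipher: shift "slpuo" by 22
  's' (pos 18) + 22 = pos 14 = 'o'
  'l' (pos 11) + 22 = pos 7 = 'h'
  'p' (pos 15) + 22 = pos 11 = 'l'
  'u' (pos 20) + 22 = pos 16 = 'q'
  'o' (pos 14) + 22 = pos 10 = 'k'
Result: ohlqk

ohlqk


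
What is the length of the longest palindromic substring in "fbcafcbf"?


Input: "fbcafcbf"
Checking substrings for palindromes:
  No multi-char palindromic substrings found
Longest palindromic substring: "f" with length 1

1


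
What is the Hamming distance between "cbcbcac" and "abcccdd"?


Comparing "cbcbcac" and "abcccdd" position by position:
  Position 0: 'c' vs 'a' => differ
  Position 1: 'b' vs 'b' => same
  Position 2: 'c' vs 'c' => same
  Position 3: 'b' vs 'c' => differ
  Position 4: 'c' vs 'c' => same
  Position 5: 'a' vs 'd' => differ
  Position 6: 'c' vs 'd' => differ
Total differences (Hamming distance): 4

4


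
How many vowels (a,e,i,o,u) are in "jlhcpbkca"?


Input: jlhcpbkca
Checking each character:
  'j' at position 0: consonant
  'l' at position 1: consonant
  'h' at position 2: consonant
  'c' at position 3: consonant
  'p' at position 4: consonant
  'b' at position 5: consonant
  'k' at position 6: consonant
  'c' at position 7: consonant
  'a' at position 8: vowel (running total: 1)
Total vowels: 1

1


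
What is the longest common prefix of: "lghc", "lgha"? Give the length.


Words: lghc, lgha
  Position 0: all 'l' => match
  Position 1: all 'g' => match
  Position 2: all 'h' => match
  Position 3: ('c', 'a') => mismatch, stop
LCP = "lgh" (length 3)

3


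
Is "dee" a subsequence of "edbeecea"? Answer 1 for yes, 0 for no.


Check if "dee" is a subsequence of "edbeecea"
Greedy scan:
  Position 0 ('e'): no match needed
  Position 1 ('d'): matches sub[0] = 'd'
  Position 2 ('b'): no match needed
  Position 3 ('e'): matches sub[1] = 'e'
  Position 4 ('e'): matches sub[2] = 'e'
  Position 5 ('c'): no match needed
  Position 6 ('e'): no match needed
  Position 7 ('a'): no match needed
All 3 characters matched => is a subsequence

1


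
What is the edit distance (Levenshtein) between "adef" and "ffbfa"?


Computing edit distance: "adef" -> "ffbfa"
DP table:
           f    f    b    f    a
      0    1    2    3    4    5
  a   1    1    2    3    4    4
  d   2    2    2    3    4    5
  e   3    3    3    3    4    5
  f   4    3    3    4    3    4
Edit distance = dp[4][5] = 4

4


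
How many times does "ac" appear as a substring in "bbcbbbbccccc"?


Searching for "ac" in "bbcbbbbccccc"
Scanning each position:
  Position 0: "bb" => no
  Position 1: "bc" => no
  Position 2: "cb" => no
  Position 3: "bb" => no
  Position 4: "bb" => no
  Position 5: "bb" => no
  Position 6: "bc" => no
  Position 7: "cc" => no
  Position 8: "cc" => no
  Position 9: "cc" => no
  Position 10: "cc" => no
Total occurrences: 0

0


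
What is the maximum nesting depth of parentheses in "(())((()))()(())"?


Input: "(())((()))()(())"
Tracking depth:
  Position 0 '(': depth becomes 1
  Position 1 '(': depth becomes 2
  Position 2 ')': depth becomes 1
  Position 3 ')': depth becomes 0
  Position 4 '(': depth becomes 1
  Position 5 '(': depth becomes 2
  Position 6 '(': depth becomes 3
  Position 7 ')': depth becomes 2
  Position 8 ')': depth becomes 1
  Position 9 ')': depth becomes 0
  Position 10 '(': depth becomes 1
  Position 11 ')': depth becomes 0
  Position 12 '(': depth becomes 1
  Position 13 '(': depth becomes 2
  Position 14 ')': depth becomes 1
  Position 15 ')': depth becomes 0
Maximum depth reached: 3

3


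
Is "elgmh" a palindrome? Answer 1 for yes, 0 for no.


Input: elgmh
Reversed: hmgle
  Compare pos 0 ('e') with pos 4 ('h'): MISMATCH
  Compare pos 1 ('l') with pos 3 ('m'): MISMATCH
Result: not a palindrome

0


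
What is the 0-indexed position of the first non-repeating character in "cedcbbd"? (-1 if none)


Input: cedcbbd
Character frequencies:
  'b': 2
  'c': 2
  'd': 2
  'e': 1
Scanning left to right for freq == 1:
  Position 0 ('c'): freq=2, skip
  Position 1 ('e'): unique! => answer = 1

1


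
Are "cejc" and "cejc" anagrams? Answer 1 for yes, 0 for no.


Strings: "cejc", "cejc"
Sorted first:  ccej
Sorted second: ccej
Sorted forms match => anagrams

1


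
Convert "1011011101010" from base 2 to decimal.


Input: "1011011101010" in base 2
Positional expansion:
  Digit '1' (value 1) x 2^12 = 4096
  Digit '0' (value 0) x 2^11 = 0
  Digit '1' (value 1) x 2^10 = 1024
  Digit '1' (value 1) x 2^9 = 512
  Digit '0' (value 0) x 2^8 = 0
  Digit '1' (value 1) x 2^7 = 128
  Digit '1' (value 1) x 2^6 = 64
  Digit '1' (value 1) x 2^5 = 32
  Digit '0' (value 0) x 2^4 = 0
  Digit '1' (value 1) x 2^3 = 8
  Digit '0' (value 0) x 2^2 = 0
  Digit '1' (value 1) x 2^1 = 2
  Digit '0' (value 0) x 2^0 = 0
Sum = 5866

5866


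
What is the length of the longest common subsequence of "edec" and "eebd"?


LCS of "edec" and "eebd"
DP table:
           e    e    b    d
      0    0    0    0    0
  e   0    1    1    1    1
  d   0    1    1    1    2
  e   0    1    2    2    2
  c   0    1    2    2    2
LCS length = dp[4][4] = 2

2


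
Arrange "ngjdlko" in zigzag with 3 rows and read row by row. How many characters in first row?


Zigzag "ngjdlko" into 3 rows:
Placing characters:
  'n' => row 0
  'g' => row 1
  'j' => row 2
  'd' => row 1
  'l' => row 0
  'k' => row 1
  'o' => row 2
Rows:
  Row 0: "nl"
  Row 1: "gdk"
  Row 2: "jo"
First row length: 2

2


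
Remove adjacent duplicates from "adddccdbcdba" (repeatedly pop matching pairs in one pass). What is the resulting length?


Input: adddccdbcdba
Stack-based adjacent duplicate removal:
  Read 'a': push. Stack: a
  Read 'd': push. Stack: ad
  Read 'd': matches stack top 'd' => pop. Stack: a
  Read 'd': push. Stack: ad
  Read 'c': push. Stack: adc
  Read 'c': matches stack top 'c' => pop. Stack: ad
  Read 'd': matches stack top 'd' => pop. Stack: a
  Read 'b': push. Stack: ab
  Read 'c': push. Stack: abc
  Read 'd': push. Stack: abcd
  Read 'b': push. Stack: abcdb
  Read 'a': push. Stack: abcdba
Final stack: "abcdba" (length 6)

6


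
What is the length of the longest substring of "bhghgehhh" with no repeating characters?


Input: "bhghgehhh"
Sliding window (track last position of each char):
  Position 0 ('b'): window [0,0] length 1 -- new best
  Position 1 ('h'): window [0,1] length 2 -- new best
  Position 2 ('g'): window [0,2] length 3 -- new best
  Position 3 ('h'): repeat (last at 1), move window start to 2
  Position 3 ('h'): window [2,3] length 2
  Position 4 ('g'): repeat (last at 2), move window start to 3
  Position 4 ('g'): window [3,4] length 2
  Position 5 ('e'): window [3,5] length 3
  Position 6 ('h'): repeat (last at 3), move window start to 4
  Position 6 ('h'): window [4,6] length 3
  Position 7 ('h'): repeat (last at 6), move window start to 7
  Position 7 ('h'): window [7,7] length 1
  Position 8 ('h'): repeat (last at 7), move window start to 8
  Position 8 ('h'): window [8,8] length 1
Longest substring with no repeats: "bhg" with length 3

3


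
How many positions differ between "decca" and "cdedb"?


Comparing "decca" and "cdedb" position by position:
  Position 0: 'd' vs 'c' => DIFFER
  Position 1: 'e' vs 'd' => DIFFER
  Position 2: 'c' vs 'e' => DIFFER
  Position 3: 'c' vs 'd' => DIFFER
  Position 4: 'a' vs 'b' => DIFFER
Positions that differ: 5

5


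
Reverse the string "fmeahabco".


Input: fmeahabco
Reading characters right to left:
  Position 8: 'o'
  Position 7: 'c'
  Position 6: 'b'
  Position 5: 'a'
  Position 4: 'h'
  Position 3: 'a'
  Position 2: 'e'
  Position 1: 'm'
  Position 0: 'f'
Reversed: ocbahaemf

ocbahaemf


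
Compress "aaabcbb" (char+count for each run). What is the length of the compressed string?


Input: aaabcbb
Runs:
  'a' x 3 => "a3"
  'b' x 1 => "b1"
  'c' x 1 => "c1"
  'b' x 2 => "b2"
Compressed: "a3b1c1b2"
Compressed length: 8

8


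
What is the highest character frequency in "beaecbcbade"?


Input: beaecbcbade
Character counts:
  'a': 2
  'b': 3
  'c': 2
  'd': 1
  'e': 3
Maximum frequency: 3

3


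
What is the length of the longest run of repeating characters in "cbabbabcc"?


Input: "cbabbabcc"
Scanning for longest run:
  Position 1 ('b'): new char, reset run to 1
  Position 2 ('a'): new char, reset run to 1
  Position 3 ('b'): new char, reset run to 1
  Position 4 ('b'): continues run of 'b', length=2
  Position 5 ('a'): new char, reset run to 1
  Position 6 ('b'): new char, reset run to 1
  Position 7 ('c'): new char, reset run to 1
  Position 8 ('c'): continues run of 'c', length=2
Longest run: 'b' with length 2

2


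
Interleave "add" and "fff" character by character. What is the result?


Interleaving "add" and "fff":
  Position 0: 'a' from first, 'f' from second => "af"
  Position 1: 'd' from first, 'f' from second => "df"
  Position 2: 'd' from first, 'f' from second => "df"
Result: afdfdf

afdfdf


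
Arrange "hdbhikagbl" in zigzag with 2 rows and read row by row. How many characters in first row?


Zigzag "hdbhikagbl" into 2 rows:
Placing characters:
  'h' => row 0
  'd' => row 1
  'b' => row 0
  'h' => row 1
  'i' => row 0
  'k' => row 1
  'a' => row 0
  'g' => row 1
  'b' => row 0
  'l' => row 1
Rows:
  Row 0: "hbiab"
  Row 1: "dhkgl"
First row length: 5

5


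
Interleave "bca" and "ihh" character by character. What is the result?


Interleaving "bca" and "ihh":
  Position 0: 'b' from first, 'i' from second => "bi"
  Position 1: 'c' from first, 'h' from second => "ch"
  Position 2: 'a' from first, 'h' from second => "ah"
Result: bichah

bichah


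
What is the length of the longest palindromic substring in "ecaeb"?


Input: "ecaeb"
Checking substrings for palindromes:
  No multi-char palindromic substrings found
Longest palindromic substring: "e" with length 1

1


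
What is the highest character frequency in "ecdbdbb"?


Input: ecdbdbb
Character counts:
  'b': 3
  'c': 1
  'd': 2
  'e': 1
Maximum frequency: 3

3


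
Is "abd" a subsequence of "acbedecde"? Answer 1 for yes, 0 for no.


Check if "abd" is a subsequence of "acbedecde"
Greedy scan:
  Position 0 ('a'): matches sub[0] = 'a'
  Position 1 ('c'): no match needed
  Position 2 ('b'): matches sub[1] = 'b'
  Position 3 ('e'): no match needed
  Position 4 ('d'): matches sub[2] = 'd'
  Position 5 ('e'): no match needed
  Position 6 ('c'): no match needed
  Position 7 ('d'): no match needed
  Position 8 ('e'): no match needed
All 3 characters matched => is a subsequence

1


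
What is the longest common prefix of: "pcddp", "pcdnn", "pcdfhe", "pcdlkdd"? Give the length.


Words: pcddp, pcdnn, pcdfhe, pcdlkdd
  Position 0: all 'p' => match
  Position 1: all 'c' => match
  Position 2: all 'd' => match
  Position 3: ('d', 'n', 'f', 'l') => mismatch, stop
LCP = "pcd" (length 3)

3


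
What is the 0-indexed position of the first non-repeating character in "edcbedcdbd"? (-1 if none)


Input: edcbedcdbd
Character frequencies:
  'b': 2
  'c': 2
  'd': 4
  'e': 2
Scanning left to right for freq == 1:
  Position 0 ('e'): freq=2, skip
  Position 1 ('d'): freq=4, skip
  Position 2 ('c'): freq=2, skip
  Position 3 ('b'): freq=2, skip
  Position 4 ('e'): freq=2, skip
  Position 5 ('d'): freq=4, skip
  Position 6 ('c'): freq=2, skip
  Position 7 ('d'): freq=4, skip
  Position 8 ('b'): freq=2, skip
  Position 9 ('d'): freq=4, skip
  No unique character found => answer = -1

-1


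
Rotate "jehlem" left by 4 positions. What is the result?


Input: "jehlem", rotate left by 4
First 4 characters: "jehl"
Remaining characters: "em"
Concatenate remaining + first: "em" + "jehl" = "emjehl"

emjehl


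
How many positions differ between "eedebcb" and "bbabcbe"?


Comparing "eedebcb" and "bbabcbe" position by position:
  Position 0: 'e' vs 'b' => DIFFER
  Position 1: 'e' vs 'b' => DIFFER
  Position 2: 'd' vs 'a' => DIFFER
  Position 3: 'e' vs 'b' => DIFFER
  Position 4: 'b' vs 'c' => DIFFER
  Position 5: 'c' vs 'b' => DIFFER
  Position 6: 'b' vs 'e' => DIFFER
Positions that differ: 7

7


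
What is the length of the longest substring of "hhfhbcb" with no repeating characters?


Input: "hhfhbcb"
Sliding window (track last position of each char):
  Position 0 ('h'): window [0,0] length 1 -- new best
  Position 1 ('h'): repeat (last at 0), move window start to 1
  Position 1 ('h'): window [1,1] length 1
  Position 2 ('f'): window [1,2] length 2 -- new best
  Position 3 ('h'): repeat (last at 1), move window start to 2
  Position 3 ('h'): window [2,3] length 2
  Position 4 ('b'): window [2,4] length 3 -- new best
  Position 5 ('c'): window [2,5] length 4 -- new best
  Position 6 ('b'): repeat (last at 4), move window start to 5
  Position 6 ('b'): window [5,6] length 2
Longest substring with no repeats: "fhbc" with length 4

4


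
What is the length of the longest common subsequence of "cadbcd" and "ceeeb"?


LCS of "cadbcd" and "ceeeb"
DP table:
           c    e    e    e    b
      0    0    0    0    0    0
  c   0    1    1    1    1    1
  a   0    1    1    1    1    1
  d   0    1    1    1    1    1
  b   0    1    1    1    1    2
  c   0    1    1    1    1    2
  d   0    1    1    1    1    2
LCS length = dp[6][5] = 2

2


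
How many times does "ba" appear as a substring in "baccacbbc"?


Searching for "ba" in "baccacbbc"
Scanning each position:
  Position 0: "ba" => MATCH
  Position 1: "ac" => no
  Position 2: "cc" => no
  Position 3: "ca" => no
  Position 4: "ac" => no
  Position 5: "cb" => no
  Position 6: "bb" => no
  Position 7: "bc" => no
Total occurrences: 1

1


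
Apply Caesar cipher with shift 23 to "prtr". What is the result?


Caesar cipher: shift "prtr" by 23
  'p' (pos 15) + 23 = pos 12 = 'm'
  'r' (pos 17) + 23 = pos 14 = 'o'
  't' (pos 19) + 23 = pos 16 = 'q'
  'r' (pos 17) + 23 = pos 14 = 'o'
Result: moqo

moqo


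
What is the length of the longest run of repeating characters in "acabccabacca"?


Input: "acabccabacca"
Scanning for longest run:
  Position 1 ('c'): new char, reset run to 1
  Position 2 ('a'): new char, reset run to 1
  Position 3 ('b'): new char, reset run to 1
  Position 4 ('c'): new char, reset run to 1
  Position 5 ('c'): continues run of 'c', length=2
  Position 6 ('a'): new char, reset run to 1
  Position 7 ('b'): new char, reset run to 1
  Position 8 ('a'): new char, reset run to 1
  Position 9 ('c'): new char, reset run to 1
  Position 10 ('c'): continues run of 'c', length=2
  Position 11 ('a'): new char, reset run to 1
Longest run: 'c' with length 2

2


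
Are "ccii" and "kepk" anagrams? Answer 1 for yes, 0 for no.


Strings: "ccii", "kepk"
Sorted first:  ccii
Sorted second: ekkp
Differ at position 0: 'c' vs 'e' => not anagrams

0


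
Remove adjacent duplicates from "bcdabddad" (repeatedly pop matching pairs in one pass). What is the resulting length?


Input: bcdabddad
Stack-based adjacent duplicate removal:
  Read 'b': push. Stack: b
  Read 'c': push. Stack: bc
  Read 'd': push. Stack: bcd
  Read 'a': push. Stack: bcda
  Read 'b': push. Stack: bcdab
  Read 'd': push. Stack: bcdabd
  Read 'd': matches stack top 'd' => pop. Stack: bcdab
  Read 'a': push. Stack: bcdaba
  Read 'd': push. Stack: bcdabad
Final stack: "bcdabad" (length 7)

7


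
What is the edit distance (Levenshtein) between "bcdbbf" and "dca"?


Computing edit distance: "bcdbbf" -> "dca"
DP table:
           d    c    a
      0    1    2    3
  b   1    1    2    3
  c   2    2    1    2
  d   3    2    2    2
  b   4    3    3    3
  b   5    4    4    4
  f   6    5    5    5
Edit distance = dp[6][3] = 5

5


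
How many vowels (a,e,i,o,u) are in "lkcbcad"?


Input: lkcbcad
Checking each character:
  'l' at position 0: consonant
  'k' at position 1: consonant
  'c' at position 2: consonant
  'b' at position 3: consonant
  'c' at position 4: consonant
  'a' at position 5: vowel (running total: 1)
  'd' at position 6: consonant
Total vowels: 1

1


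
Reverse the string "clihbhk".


Input: clihbhk
Reading characters right to left:
  Position 6: 'k'
  Position 5: 'h'
  Position 4: 'b'
  Position 3: 'h'
  Position 2: 'i'
  Position 1: 'l'
  Position 0: 'c'
Reversed: khbhilc

khbhilc


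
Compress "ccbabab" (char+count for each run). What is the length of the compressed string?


Input: ccbabab
Runs:
  'c' x 2 => "c2"
  'b' x 1 => "b1"
  'a' x 1 => "a1"
  'b' x 1 => "b1"
  'a' x 1 => "a1"
  'b' x 1 => "b1"
Compressed: "c2b1a1b1a1b1"
Compressed length: 12

12


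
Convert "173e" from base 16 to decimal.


Input: "173e" in base 16
Positional expansion:
  Digit '1' (value 1) x 16^3 = 4096
  Digit '7' (value 7) x 16^2 = 1792
  Digit '3' (value 3) x 16^1 = 48
  Digit 'e' (value 14) x 16^0 = 14
Sum = 5950

5950


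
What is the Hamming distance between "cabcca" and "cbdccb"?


Comparing "cabcca" and "cbdccb" position by position:
  Position 0: 'c' vs 'c' => same
  Position 1: 'a' vs 'b' => differ
  Position 2: 'b' vs 'd' => differ
  Position 3: 'c' vs 'c' => same
  Position 4: 'c' vs 'c' => same
  Position 5: 'a' vs 'b' => differ
Total differences (Hamming distance): 3

3


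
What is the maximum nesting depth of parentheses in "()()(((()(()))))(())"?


Input: "()()(((()(()))))(())"
Tracking depth:
  Position 0 '(': depth becomes 1
  Position 1 ')': depth becomes 0
  Position 2 '(': depth becomes 1
  Position 3 ')': depth becomes 0
  Position 4 '(': depth becomes 1
  Position 5 '(': depth becomes 2
  Position 6 '(': depth becomes 3
  Position 7 '(': depth becomes 4
  Position 8 ')': depth becomes 3
  Position 9 '(': depth becomes 4
  Position 10 '(': depth becomes 5
  Position 11 ')': depth becomes 4
  Position 12 ')': depth becomes 3
  Position 13 ')': depth becomes 2
  Position 14 ')': depth becomes 1
  Position 15 ')': depth becomes 0
  Position 16 '(': depth becomes 1
  Position 17 '(': depth becomes 2
  Position 18 ')': depth becomes 1
  Position 19 ')': depth becomes 0
Maximum depth reached: 5

5


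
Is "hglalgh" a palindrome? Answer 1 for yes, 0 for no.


Input: hglalgh
Reversed: hglalgh
  Compare pos 0 ('h') with pos 6 ('h'): match
  Compare pos 1 ('g') with pos 5 ('g'): match
  Compare pos 2 ('l') with pos 4 ('l'): match
Result: palindrome

1


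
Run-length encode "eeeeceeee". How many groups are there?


Input: eeeeceeee
Scanning for consecutive runs:
  Group 1: 'e' x 4 (positions 0-3)
  Group 2: 'c' x 1 (positions 4-4)
  Group 3: 'e' x 4 (positions 5-8)
Total groups: 3

3


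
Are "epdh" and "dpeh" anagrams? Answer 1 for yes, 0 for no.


Strings: "epdh", "dpeh"
Sorted first:  dehp
Sorted second: dehp
Sorted forms match => anagrams

1


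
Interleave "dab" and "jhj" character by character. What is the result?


Interleaving "dab" and "jhj":
  Position 0: 'd' from first, 'j' from second => "dj"
  Position 1: 'a' from first, 'h' from second => "ah"
  Position 2: 'b' from first, 'j' from second => "bj"
Result: djahbj

djahbj


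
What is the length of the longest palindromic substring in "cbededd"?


Input: "cbededd"
Checking substrings for palindromes:
  [2:5] "ede" (len 3) => palindrome
  [3:6] "ded" (len 3) => palindrome
  [5:7] "dd" (len 2) => palindrome
Longest palindromic substring: "ede" with length 3

3


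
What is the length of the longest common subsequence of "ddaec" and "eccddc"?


LCS of "ddaec" and "eccddc"
DP table:
           e    c    c    d    d    c
      0    0    0    0    0    0    0
  d   0    0    0    0    1    1    1
  d   0    0    0    0    1    2    2
  a   0    0    0    0    1    2    2
  e   0    1    1    1    1    2    2
  c   0    1    2    2    2    2    3
LCS length = dp[5][6] = 3

3


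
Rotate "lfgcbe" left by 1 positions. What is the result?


Input: "lfgcbe", rotate left by 1
First 1 characters: "l"
Remaining characters: "fgcbe"
Concatenate remaining + first: "fgcbe" + "l" = "fgcbel"

fgcbel


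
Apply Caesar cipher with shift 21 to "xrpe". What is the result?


Caesar cipher: shift "xrpe" by 21
  'x' (pos 23) + 21 = pos 18 = 's'
  'r' (pos 17) + 21 = pos 12 = 'm'
  'p' (pos 15) + 21 = pos 10 = 'k'
  'e' (pos 4) + 21 = pos 25 = 'z'
Result: smkz

smkz


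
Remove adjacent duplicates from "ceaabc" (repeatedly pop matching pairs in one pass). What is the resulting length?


Input: ceaabc
Stack-based adjacent duplicate removal:
  Read 'c': push. Stack: c
  Read 'e': push. Stack: ce
  Read 'a': push. Stack: cea
  Read 'a': matches stack top 'a' => pop. Stack: ce
  Read 'b': push. Stack: ceb
  Read 'c': push. Stack: cebc
Final stack: "cebc" (length 4)

4


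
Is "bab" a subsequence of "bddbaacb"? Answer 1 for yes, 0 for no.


Check if "bab" is a subsequence of "bddbaacb"
Greedy scan:
  Position 0 ('b'): matches sub[0] = 'b'
  Position 1 ('d'): no match needed
  Position 2 ('d'): no match needed
  Position 3 ('b'): no match needed
  Position 4 ('a'): matches sub[1] = 'a'
  Position 5 ('a'): no match needed
  Position 6 ('c'): no match needed
  Position 7 ('b'): matches sub[2] = 'b'
All 3 characters matched => is a subsequence

1


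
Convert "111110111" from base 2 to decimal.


Input: "111110111" in base 2
Positional expansion:
  Digit '1' (value 1) x 2^8 = 256
  Digit '1' (value 1) x 2^7 = 128
  Digit '1' (value 1) x 2^6 = 64
  Digit '1' (value 1) x 2^5 = 32
  Digit '1' (value 1) x 2^4 = 16
  Digit '0' (value 0) x 2^3 = 0
  Digit '1' (value 1) x 2^2 = 4
  Digit '1' (value 1) x 2^1 = 2
  Digit '1' (value 1) x 2^0 = 1
Sum = 503

503


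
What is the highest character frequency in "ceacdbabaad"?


Input: ceacdbabaad
Character counts:
  'a': 4
  'b': 2
  'c': 2
  'd': 2
  'e': 1
Maximum frequency: 4

4


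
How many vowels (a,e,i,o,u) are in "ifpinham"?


Input: ifpinham
Checking each character:
  'i' at position 0: vowel (running total: 1)
  'f' at position 1: consonant
  'p' at position 2: consonant
  'i' at position 3: vowel (running total: 2)
  'n' at position 4: consonant
  'h' at position 5: consonant
  'a' at position 6: vowel (running total: 3)
  'm' at position 7: consonant
Total vowels: 3

3


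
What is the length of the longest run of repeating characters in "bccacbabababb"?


Input: "bccacbabababb"
Scanning for longest run:
  Position 1 ('c'): new char, reset run to 1
  Position 2 ('c'): continues run of 'c', length=2
  Position 3 ('a'): new char, reset run to 1
  Position 4 ('c'): new char, reset run to 1
  Position 5 ('b'): new char, reset run to 1
  Position 6 ('a'): new char, reset run to 1
  Position 7 ('b'): new char, reset run to 1
  Position 8 ('a'): new char, reset run to 1
  Position 9 ('b'): new char, reset run to 1
  Position 10 ('a'): new char, reset run to 1
  Position 11 ('b'): new char, reset run to 1
  Position 12 ('b'): continues run of 'b', length=2
Longest run: 'c' with length 2

2


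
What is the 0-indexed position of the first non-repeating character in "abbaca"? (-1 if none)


Input: abbaca
Character frequencies:
  'a': 3
  'b': 2
  'c': 1
Scanning left to right for freq == 1:
  Position 0 ('a'): freq=3, skip
  Position 1 ('b'): freq=2, skip
  Position 2 ('b'): freq=2, skip
  Position 3 ('a'): freq=3, skip
  Position 4 ('c'): unique! => answer = 4

4


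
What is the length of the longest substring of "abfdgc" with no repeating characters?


Input: "abfdgc"
Sliding window (track last position of each char):
  Position 0 ('a'): window [0,0] length 1 -- new best
  Position 1 ('b'): window [0,1] length 2 -- new best
  Position 2 ('f'): window [0,2] length 3 -- new best
  Position 3 ('d'): window [0,3] length 4 -- new best
  Position 4 ('g'): window [0,4] length 5 -- new best
  Position 5 ('c'): window [0,5] length 6 -- new best
Longest substring with no repeats: "abfdgc" with length 6

6


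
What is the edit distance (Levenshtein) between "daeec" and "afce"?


Computing edit distance: "daeec" -> "afce"
DP table:
           a    f    c    e
      0    1    2    3    4
  d   1    1    2    3    4
  a   2    1    2    3    4
  e   3    2    2    3    3
  e   4    3    3    3    3
  c   5    4    4    3    4
Edit distance = dp[5][4] = 4

4


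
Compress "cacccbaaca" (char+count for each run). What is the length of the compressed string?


Input: cacccbaaca
Runs:
  'c' x 1 => "c1"
  'a' x 1 => "a1"
  'c' x 3 => "c3"
  'b' x 1 => "b1"
  'a' x 2 => "a2"
  'c' x 1 => "c1"
  'a' x 1 => "a1"
Compressed: "c1a1c3b1a2c1a1"
Compressed length: 14

14


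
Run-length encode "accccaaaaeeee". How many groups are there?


Input: accccaaaaeeee
Scanning for consecutive runs:
  Group 1: 'a' x 1 (positions 0-0)
  Group 2: 'c' x 4 (positions 1-4)
  Group 3: 'a' x 4 (positions 5-8)
  Group 4: 'e' x 4 (positions 9-12)
Total groups: 4

4


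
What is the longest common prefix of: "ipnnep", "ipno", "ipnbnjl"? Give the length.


Words: ipnnep, ipno, ipnbnjl
  Position 0: all 'i' => match
  Position 1: all 'p' => match
  Position 2: all 'n' => match
  Position 3: ('n', 'o', 'b') => mismatch, stop
LCP = "ipn" (length 3)

3


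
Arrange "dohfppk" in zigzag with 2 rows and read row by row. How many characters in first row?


Zigzag "dohfppk" into 2 rows:
Placing characters:
  'd' => row 0
  'o' => row 1
  'h' => row 0
  'f' => row 1
  'p' => row 0
  'p' => row 1
  'k' => row 0
Rows:
  Row 0: "dhpk"
  Row 1: "ofp"
First row length: 4

4


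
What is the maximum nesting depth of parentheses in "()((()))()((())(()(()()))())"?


Input: "()((()))()((())(()(()()))())"
Tracking depth:
  Position 0 '(': depth becomes 1
  Position 1 ')': depth becomes 0
  Position 2 '(': depth becomes 1
  Position 3 '(': depth becomes 2
  Position 4 '(': depth becomes 3
  Position 5 ')': depth becomes 2
  Position 6 ')': depth becomes 1
  Position 7 ')': depth becomes 0
  Position 8 '(': depth becomes 1
  Position 9 ')': depth becomes 0
  Position 10 '(': depth becomes 1
  Position 11 '(': depth becomes 2
  Position 12 '(': depth becomes 3
  Position 13 ')': depth becomes 2
  Position 14 ')': depth becomes 1
  Position 15 '(': depth becomes 2
  Position 16 '(': depth becomes 3
  Position 17 ')': depth becomes 2
  Position 18 '(': depth becomes 3
  Position 19 '(': depth becomes 4
  Position 20 ')': depth becomes 3
  Position 21 '(': depth becomes 4
  Position 22 ')': depth becomes 3
  Position 23 ')': depth becomes 2
  Position 24 ')': depth becomes 1
  Position 25 '(': depth becomes 2
  Position 26 ')': depth becomes 1
  Position 27 ')': depth becomes 0
Maximum depth reached: 4

4


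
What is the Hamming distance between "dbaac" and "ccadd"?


Comparing "dbaac" and "ccadd" position by position:
  Position 0: 'd' vs 'c' => differ
  Position 1: 'b' vs 'c' => differ
  Position 2: 'a' vs 'a' => same
  Position 3: 'a' vs 'd' => differ
  Position 4: 'c' vs 'd' => differ
Total differences (Hamming distance): 4

4


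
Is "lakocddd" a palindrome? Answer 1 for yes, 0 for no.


Input: lakocddd
Reversed: dddcokal
  Compare pos 0 ('l') with pos 7 ('d'): MISMATCH
  Compare pos 1 ('a') with pos 6 ('d'): MISMATCH
  Compare pos 2 ('k') with pos 5 ('d'): MISMATCH
  Compare pos 3 ('o') with pos 4 ('c'): MISMATCH
Result: not a palindrome

0


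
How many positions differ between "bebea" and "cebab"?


Comparing "bebea" and "cebab" position by position:
  Position 0: 'b' vs 'c' => DIFFER
  Position 1: 'e' vs 'e' => same
  Position 2: 'b' vs 'b' => same
  Position 3: 'e' vs 'a' => DIFFER
  Position 4: 'a' vs 'b' => DIFFER
Positions that differ: 3

3


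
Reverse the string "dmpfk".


Input: dmpfk
Reading characters right to left:
  Position 4: 'k'
  Position 3: 'f'
  Position 2: 'p'
  Position 1: 'm'
  Position 0: 'd'
Reversed: kfpmd

kfpmd
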